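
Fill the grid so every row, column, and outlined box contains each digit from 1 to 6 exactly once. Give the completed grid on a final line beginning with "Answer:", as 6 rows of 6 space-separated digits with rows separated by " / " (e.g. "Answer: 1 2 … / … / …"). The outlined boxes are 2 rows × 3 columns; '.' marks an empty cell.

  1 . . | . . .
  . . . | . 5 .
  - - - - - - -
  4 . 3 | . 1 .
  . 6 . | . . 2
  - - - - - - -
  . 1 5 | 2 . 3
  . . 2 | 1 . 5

Step 1. [r6c2∈{3,4}] in box 5, 4 fits only at r6c2 ⇒ r6c2=4.
Step 2. [r1c5∈{2,3,4,6}] r1c5 is the only open cell in col 5 admitting 2, so r1c5=2.
Step 3. [r5c1∈{6}] r5c1's peers cover all but 6. So r5c1=6.
Step 4. [r3c6∈{6}] r3c6 is down to just 6. So r3c6=6.
Step 5. [r1c6∈{4}] r1c6 is down to just 4 ⇒ r1c6=4.
Step 6. [r4c4∈{3,4,5}] col 4 places 4 nowhere but r4c4. So r4c4=4.
Step 7. [r1c2∈{3,5}] in row 1, 5 fits only at r1c2 ⇒ r1c2=5.
Step 8. [r2c2∈{2,3}] in col 2, 3 fits only at r2c2, so r2c2=3.
Step 9. [r2c4∈{6}] r2c4 has the single candidate 6 ⇒ r2c4=6.
Step 10. [r1c4∈{3}] r1c4 has the single candidate 3 ⇒ r1c4=3.
Step 11. [r5c5∈{4}] r5c5 has the single candidate 4. So r5c5=4.
Step 12. [r6c1∈{3}] r6c1 is down to just 3, so r6c1=3.
Step 13. [r4c1∈{5}] only 5 remains possible at r4c1, so r4c1=5.
Step 14. [r3c4∈{5}] r3c4's peers cover all but 5, so r3c4=5.
Step 15. [r2c3∈{4}] only 4 remains possible at r2c3 ⇒ r2c3=4.
Step 16. [r1c3∈{6}] only 6 remains possible at r1c3. So r1c3=6.
Step 17. [r4c3∈{1}] r4c3 has the single candidate 1, so r4c3=1.
Step 18. [r2c6∈{1}] r2c6's peers cover all but 1 ⇒ r2c6=1.
Step 19. [r6c5∈{6}] nothing but 6 survives at r6c5, so r6c5=6.
Step 20. [r2c1∈{2}] r2c1 has the single candidate 2. So r2c1=2.
Step 21. [r4c5∈{3}] only 3 remains possible at r4c5, so r4c5=3.
Step 22. [r3c2∈{2}] nothing but 2 survives at r3c2. So r3c2=2.

Answer: 1 5 6 3 2 4 / 2 3 4 6 5 1 / 4 2 3 5 1 6 / 5 6 1 4 3 2 / 6 1 5 2 4 3 / 3 4 2 1 6 5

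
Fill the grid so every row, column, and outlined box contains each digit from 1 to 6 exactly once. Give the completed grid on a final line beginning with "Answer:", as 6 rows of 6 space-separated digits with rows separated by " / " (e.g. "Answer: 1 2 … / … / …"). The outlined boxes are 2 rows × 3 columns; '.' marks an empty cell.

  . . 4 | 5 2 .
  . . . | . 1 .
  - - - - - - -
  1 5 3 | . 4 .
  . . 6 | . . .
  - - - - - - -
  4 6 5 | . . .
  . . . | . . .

Step 1. [r5c5∈{3}] r5c5 is down to just 3. So r5c5=3.
Step 2. [r4c1∈{2}] r4c1 is down to just 2, so r4c1=2.
Step 3. [r6c3∈{1,2}] across col 3, 1 lands solely at r6c3 ⇒ r6c3=1.
Step 4. [r6c2∈{2,3}] 2 has one home in box 5: r6c2 ⇒ r6c2=2.
Step 5. [r2c2∈{3}] r2c2 is down to just 3, so r2c2=3.
Step 6. [r6c5∈{5,6}] 6 has one home in col 5: r6c5, so r6c5=6.
Step 7. [r1c1∈{6}] r1c1 has the single candidate 6, so r1c1=6.
Step 8. [r6c6∈{4,5}] r6c6 is the only open cell in row 6 admitting 5. So r6c6=5.
Step 9. [r4c4∈{1,3}] across col 4, 3 lands solely at r4c4 ⇒ r4c4=3.
Step 10. [r2c6∈{4,6}] r2c6 is the only open cell in col 6 admitting 4, so r2c6=4.
Step 11. [r3c6∈{2,6}] col 6 places 6 nowhere but r3c6 ⇒ r3c6=6.
Step 12. [r5c6∈{1,2}] r5c6 is the only open cell in col 6 admitting 2. So r5c6=2.
Step 13. [r2c1∈{5}] nothing but 5 survives at r2c1, so r2c1=5.
Step 14. [r3c4∈{2}] r3c4's peers cover all but 2, so r3c4=2.
Step 15. [r2c3∈{2}] r2c3 is down to just 2. So r2c3=2.
Step 16. [r1c2∈{1}] nothing but 1 survives at r1c2 ⇒ r1c2=1.
Step 17. [r2c4∈{6}] r2c4's peers cover all but 6, so r2c4=6.
Step 18. [r4c6∈{1}] r4c6 is down to just 1, so r4c6=1.
Step 19. [r6c1∈{3}] only 3 remains possible at r6c1. So r6c1=3.
Step 20. [r6c4∈{4}] only 4 remains possible at r6c4 ⇒ r6c4=4.
Step 21. [r5c4∈{1}] nothing but 1 survives at r5c4. So r5c4=1.
Step 22. [r4c5∈{5}] nothing but 5 survives at r4c5. So r4c5=5.
Step 23. [r4c2∈{4}] only 4 remains possible at r4c2 ⇒ r4c2=4.
Step 24. [r1c6∈{3}] r1c6 is down to just 3 ⇒ r1c6=3.

Answer: 6 1 4 5 2 3 / 5 3 2 6 1 4 / 1 5 3 2 4 6 / 2 4 6 3 5 1 / 4 6 5 1 3 2 / 3 2 1 4 6 5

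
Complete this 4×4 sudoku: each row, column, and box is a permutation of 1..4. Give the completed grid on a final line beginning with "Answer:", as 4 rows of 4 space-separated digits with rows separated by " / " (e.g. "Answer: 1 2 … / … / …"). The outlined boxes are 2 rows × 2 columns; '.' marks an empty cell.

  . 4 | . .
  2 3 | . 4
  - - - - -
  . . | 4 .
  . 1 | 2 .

Step 1. [r4c4∈{3}] r4c4's peers cover all but 3. So r4c4=3.
Step 2. [r1c1∈{1}] nothing but 1 survives at r1c1, so r1c1=1.
Step 3. [r3c1∈{3}] nothing but 3 survives at r3c1 ⇒ r3c1=3.
Step 4. [r1c3∈{3}] r1c3 is down to just 3. So r1c3=3.
Step 5. [r3c2∈{2}] only 2 remains possible at r3c2 ⇒ r3c2=2.
Step 6. [r3c4∈{1}] only 1 remains possible at r3c4 ⇒ r3c4=1.
Step 7. [r1c4∈{2}] r1c4 is down to just 2, so r1c4=2.
Step 8. [r2c3∈{1}] nothing but 1 survives at r2c3 ⇒ r2c3=1.
Step 9. [r4c1∈{4}] nothing but 4 survives at r4c1 ⇒ r4c1=4.

Answer: 1 4 3 2 / 2 3 1 4 / 3 2 4 1 / 4 1 2 3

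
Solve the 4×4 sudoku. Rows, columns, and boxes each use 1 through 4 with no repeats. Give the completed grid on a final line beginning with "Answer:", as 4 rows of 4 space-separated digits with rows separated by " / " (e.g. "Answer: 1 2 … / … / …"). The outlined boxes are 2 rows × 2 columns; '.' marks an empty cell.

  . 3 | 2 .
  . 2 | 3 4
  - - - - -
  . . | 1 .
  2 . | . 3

Step 1. [r3c2∈{4}] r3c2 has the single candidate 4 ⇒ r3c2=4.
Step 2. [r1c4∈{1}] r1c4's peers cover all but 1, so r1c4=1.
Step 3. [r4c2∈{1}] r4c2 has the single candidate 1. So r4c2=1.
Step 4. [r3c1∈{3}] r3c1 is down to just 3 ⇒ r3c1=3.
Step 5. [r1c1∈{4}] r1c1 has the single candidate 4 ⇒ r1c1=4.
Step 6. [r3c4∈{2}] r3c4's peers cover all but 2 ⇒ r3c4=2.
Step 7. [r4c3∈{4}] r4c3 has the single candidate 4. So r4c3=4.
Step 8. [r2c1∈{1}] nothing but 1 survives at r2c1. So r2c1=1.

Answer: 4 3 2 1 / 1 2 3 4 / 3 4 1 2 / 2 1 4 3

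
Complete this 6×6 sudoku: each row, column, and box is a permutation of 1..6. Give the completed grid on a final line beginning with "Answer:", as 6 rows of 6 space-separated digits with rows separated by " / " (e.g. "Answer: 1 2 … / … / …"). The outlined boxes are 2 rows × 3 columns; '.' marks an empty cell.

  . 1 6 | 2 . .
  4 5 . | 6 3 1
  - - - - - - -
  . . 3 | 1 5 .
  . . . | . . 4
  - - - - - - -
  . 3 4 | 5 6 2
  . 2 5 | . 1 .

Step 1. [r3c1∈{2,6}] row 3 places 2 nowhere but r3c1 ⇒ r3c1=2.
Step 2. [r4c2∈{6}] r4c2's peers cover all but 6, so r4c2=6.
Step 3. [r5c1∈{1}] r5c1 has the single candidate 1, so r5c1=1.
Step 4. [r6c6∈{3}] r6c6's peers cover all but 3, so r6c6=3.
Step 5. [r4c3∈{1}] r4c3 is down to just 1 ⇒ r4c3=1.
Step 6. [r6c4∈{4}] r6c4 has the single candidate 4, so r6c4=4.
Step 7. [r4c4∈{3}] r4c4 is down to just 3, so r4c4=3.
Step 8. [r6c1∈{6}] r6c1 has the single candidate 6 ⇒ r6c1=6.
Step 9. [r1c5∈{4}] r1c5 has the single candidate 4. So r1c5=4.
Step 10. [r1c6∈{5}] r1c6 has the single candidate 5. So r1c6=5.
Step 11. [r4c1∈{5}] r4c1's peers cover all but 5 ⇒ r4c1=5.
Step 12. [r4c5∈{2}] r4c5 is down to just 2, so r4c5=2.
Step 13. [r1c1∈{3}] r1c1's peers cover all but 3 ⇒ r1c1=3.
Step 14. [r2c3∈{2}] nothing but 2 survives at r2c3. So r2c3=2.
Step 15. [r3c6∈{6}] r3c6 has the single candidate 6. So r3c6=6.
Step 16. [r3c2∈{4}] r3c2 has the single candidate 4. So r3c2=4.

Answer: 3 1 6 2 4 5 / 4 5 2 6 3 1 / 2 4 3 1 5 6 / 5 6 1 3 2 4 / 1 3 4 5 6 2 / 6 2 5 4 1 3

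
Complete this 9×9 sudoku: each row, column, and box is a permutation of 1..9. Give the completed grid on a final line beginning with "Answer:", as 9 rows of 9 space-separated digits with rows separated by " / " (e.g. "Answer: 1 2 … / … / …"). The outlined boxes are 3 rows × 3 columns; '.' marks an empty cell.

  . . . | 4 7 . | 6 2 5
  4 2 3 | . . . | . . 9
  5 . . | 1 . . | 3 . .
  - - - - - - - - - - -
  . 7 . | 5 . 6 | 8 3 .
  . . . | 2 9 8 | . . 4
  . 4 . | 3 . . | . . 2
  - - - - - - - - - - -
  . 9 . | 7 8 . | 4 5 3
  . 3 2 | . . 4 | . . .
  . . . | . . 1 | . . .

Step 1. [r4c9∈{1}] r4c9's peers cover all but 1 ⇒ r4c9=1.
Step 2. [r3c3∈{6,7,8,9}] in box 1, 7 fits only at r3c3. So r3c3=7.
Step 3. [r3c9∈{8}] only 8 remains possible at r3c9 ⇒ r3c9=8.
Step 4. [r4c3∈{9}] only 9 remains possible at r4c3. So r4c3=9.
Step 5. [r9c7∈{2,7,9}] in col 7, 2 fits only at r9c7. So r9c7=2.
Step 6. [r3c2∈{6}] r3c2 has the single candidate 6 ⇒ r3c2=6.
Step 7. [r1c1∈{1,8,9}] 9 has one home in col 1: r1c1, so r1c1=9.
Step 8. [r8c5∈{5,6}] in row 8, 5 fits only at r8c5, so r8c5=5.
Step 9. [r9c3∈{4,5,6,8}] r9c3 is the only open cell in row 9 admitting 4. So r9c3=4.
Step 10. [r6c6∈{7}] nothing but 7 survives at r6c6, so r6c6=7.
Step 11. [r5c1∈{1,3,6}] 3 has one home in row 5: r5c1 ⇒ r5c1=3.
Step 12. [r9c2∈{5,8}] r9c2 is the only open cell in row 9 admitting 5 ⇒ r9c2=5.
Step 13. [r5c2∈{1}] nothing but 1 survives at r5c2 ⇒ r5c2=1.
Step 14. [r2c5∈{6}] r2c5's peers cover all but 6 ⇒ r2c5=6.
Step 15. [r1c3∈{1,8}] in row 1, 1 fits only at r1c3 ⇒ r1c3=1.
Step 16. [r7c3∈{6}] r7c3 is down to just 6, so r7c3=6.
Step 17. [r5c8∈{6,7}] 6 has one home in row 5: r5c8 ⇒ r5c8=6.
Step 18. [r6c8∈{9}] r6c8 has the single candidate 9. So r6c8=9.
Step 19. [r8c7∈{1,7,9}] col 7 places 9 nowhere but r8c7. So r8c7=9.
Step 20. [r8c8∈{1,7,8}] in box 9, 1 fits only at r8c8. So r8c8=1.
Step 21. [r8c1∈{7,8}] in row 8, 8 fits only at r8c1, so r8c1=8.
Step 22. [r8c9∈{6,7}] in row 8, 7 fits only at r8c9. So r8c9=7.
Step 23. [r6c7∈{5}] nothing but 5 survives at r6c7, so r6c7=5.
Step 24. [r9c9∈{6}] nothing but 6 survives at r9c9, so r9c9=6.
Step 25. [r7c6∈{2}] r7c6's peers cover all but 2. So r7c6=2.
Step 26. [r2c7∈{1,7}] across row 2, 1 lands solely at r2c7, so r2c7=1.
Step 27. [r7c1∈{1}] only 1 remains possible at r7c1 ⇒ r7c1=1.
Step 28. [r2c6∈{5}] r2c6 is down to just 5, so r2c6=5.
Step 29. [r4c1∈{2}] r4c1 has the single candidate 2 ⇒ r4c1=2.
Step 30. [r2c8∈{7}] r2c8 is down to just 7 ⇒ r2c8=7.
Step 31. [r6c5∈{1}] only 1 remains possible at r6c5. So r6c5=1.
Step 32. [r9c4∈{9}] nothing but 9 survives at r9c4 ⇒ r9c4=9.
Step 33. [r3c5∈{2}] r3c5 is down to just 2. So r3c5=2.
Step 34. [r3c6∈{9}] r3c6's peers cover all but 9. So r3c6=9.
Step 35. [r9c5∈{3}] r9c5 is down to just 3. So r9c5=3.
Step 36. [r8c4∈{6}] r8c4's peers cover all but 6, so r8c4=6.
Step 37. [r9c8∈{8}] r9c8 is down to just 8 ⇒ r9c8=8.
Step 38. [r6c1∈{6}] r6c1's peers cover all but 6. So r6c1=6.
Step 39. [r5c7∈{7}] r5c7's peers cover all but 7 ⇒ r5c7=7.
Step 40. [r1c6∈{3}] r1c6 has the single candidate 3 ⇒ r1c6=3.
Step 41. [r6c3∈{8}] r6c3's peers cover all but 8, so r6c3=8.
Step 42. [r3c8∈{4}] nothing but 4 survives at r3c8 ⇒ r3c8=4.
Step 43. [r5c3∈{5}] r5c3 has the single candidate 5, so r5c3=5.
Step 44. [r1c2∈{8}] nothing but 8 survives at r1c2, so r1c2=8.
Step 45. [r4c5∈{4}] r4c5 has the single candidate 4, so r4c5=4.
Step 46. [r2c4∈{8}] only 8 remains possible at r2c4. So r2c4=8.
Step 47. [r9c1∈{7}] nothing but 7 survives at r9c1. So r9c1=7.

Answer: 9 8 1 4 7 3 6 2 5 / 4 2 3 8 6 5 1 7 9 / 5 6 7 1 2 9 3 4 8 / 2 7 9 5 4 6 8 3 1 / 3 1 5 2 9 8 7 6 4 / 6 4 8 3 1 7 5 9 2 / 1 9 6 7 8 2 4 5 3 / 8 3 2 6 5 4 9 1 7 / 7 5 4 9 3 1 2 8 6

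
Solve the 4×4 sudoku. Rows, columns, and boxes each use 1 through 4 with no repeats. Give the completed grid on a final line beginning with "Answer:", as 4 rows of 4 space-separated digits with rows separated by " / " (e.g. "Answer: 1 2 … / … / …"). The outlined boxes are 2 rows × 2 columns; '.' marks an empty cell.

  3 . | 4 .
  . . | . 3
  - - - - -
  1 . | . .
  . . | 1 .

Step 1. [r2c3∈{2}] r2c3's peers cover all but 2, so r2c3=2.
Step 2. [r4c1∈{2,4}] across col 1, 2 lands solely at r4c1 ⇒ r4c1=2.
Step 3. [r2c2∈{1,4}] 1 has one home in row 2: r2c2, so r2c2=1.
Step 4. [r4c2∈{3,4}] row 4 places 3 nowhere but r4c2. So r4c2=3.
Step 5. [r3c2∈{4}] nothing but 4 survives at r3c2, so r3c2=4.
Step 6. [r3c4∈{2}] r3c4's peers cover all but 2. So r3c4=2.
Step 7. [r1c2∈{2}] only 2 remains possible at r1c2, so r1c2=2.
Step 8. [r3c3∈{3}] r3c3 is down to just 3, so r3c3=3.
Step 9. [r4c4∈{4}] r4c4 has the single candidate 4, so r4c4=4.
Step 10. [r2c1∈{4}] only 4 remains possible at r2c1. So r2c1=4.
Step 11. [r1c4∈{1}] only 1 remains possible at r1c4, so r1c4=1.

Answer: 3 2 4 1 / 4 1 2 3 / 1 4 3 2 / 2 3 1 4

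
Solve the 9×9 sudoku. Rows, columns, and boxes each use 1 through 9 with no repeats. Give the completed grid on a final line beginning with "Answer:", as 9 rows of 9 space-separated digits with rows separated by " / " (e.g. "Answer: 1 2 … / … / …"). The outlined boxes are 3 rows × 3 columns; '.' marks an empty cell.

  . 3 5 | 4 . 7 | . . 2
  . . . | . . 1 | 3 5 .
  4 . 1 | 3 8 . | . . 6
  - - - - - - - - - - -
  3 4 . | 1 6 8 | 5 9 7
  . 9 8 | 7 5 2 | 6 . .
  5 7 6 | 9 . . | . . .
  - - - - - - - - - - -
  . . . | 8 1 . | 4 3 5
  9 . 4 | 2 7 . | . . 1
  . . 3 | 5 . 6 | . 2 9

Step 1. [r8c7∈{8}] only 8 remains possible at r8c7 ⇒ r8c7=8.
Step 2. [r2c5∈{2,9}] r2c5 is the only open cell in col 5 admitting 2 ⇒ r2c5=2.
Step 3. [r1c1∈{6,8}] row 1 places 6 nowhere but r1c1, so r1c1=6.
Step 4. [r6c6∈{3,4}] across col 6, 4 lands solely at r6c6, so r6c6=4.
Step 5. [r7c1∈{2,7}] 2 has one home in col 1: r7c1. So r7c1=2.
Step 6. [r1c8∈{1,8}] 8 has one home in row 1: r1c8, so r1c8=8.
Step 7. [r5c8∈{1,4}] r5c8 is the only open cell in col 8 admitting 4, so r5c8=4.
Step 8. [r9c2∈{1,8}] 1 has one home in col 2: r9c2 ⇒ r9c2=1.
Step 9. [r1c5∈{9}] only 9 remains possible at r1c5. So r1c5=9.
Step 10. [r9c1∈{7,8}] r9c1 is the only open cell in row 9 admitting 8 ⇒ r9c1=8.
Step 11. [r6c8∈{1}] r6c8 is down to just 1, so r6c8=1.
Step 12. [r2c3∈{7,9}] 9 has one home in row 2: r2c3 ⇒ r2c3=9.
Step 13. [r8c2∈{5,6}] across row 8, 5 lands solely at r8c2. So r8c2=5.
Step 14. [r6c5∈{3}] r6c5's peers cover all but 3, so r6c5=3.
Step 15. [r3c7∈{7,9}] r3c7 is the only open cell in row 3 admitting 9 ⇒ r3c7=9.
Step 16. [r5c9∈{3}] r5c9's peers cover all but 3. So r5c9=3.
Step 17. [r2c1∈{7}] nothing but 7 survives at r2c1, so r2c1=7.
Step 18. [r3c2∈{2}] r3c2 is down to just 2. So r3c2=2.
Step 19. [r7c3∈{7}] only 7 remains possible at r7c3 ⇒ r7c3=7.
Step 20. [r2c2∈{8}] nothing but 8 survives at r2c2 ⇒ r2c2=8.
Step 21. [r9c5∈{4}] r9c5 is down to just 4. So r9c5=4.
Step 22. [r8c6∈{3}] only 3 remains possible at r8c6 ⇒ r8c6=3.
Step 23. [r7c6∈{9}] nothing but 9 survives at r7c6, so r7c6=9.
Step 24. [r5c1∈{1}] r5c1 has the single candidate 1 ⇒ r5c1=1.
Step 25. [r2c4∈{6}] nothing but 6 survives at r2c4 ⇒ r2c4=6.
Step 26. [r4c3∈{2}] r4c3 has the single candidate 2, so r4c3=2.
Step 27. [r6c9∈{8}] r6c9's peers cover all but 8. So r6c9=8.
Step 28. [r2c9∈{4}] r2c9's peers cover all but 4 ⇒ r2c9=4.
Step 29. [r3c8∈{7}] r3c8 is down to just 7, so r3c8=7.
Step 30. [r8c8∈{6}] r8c8 is down to just 6 ⇒ r8c8=6.
Step 31. [r9c7∈{7}] r9c7 has the single candidate 7, so r9c7=7.
Step 32. [r6c7∈{2}] r6c7 is down to just 2. So r6c7=2.
Step 33. [r7c2∈{6}] only 6 remains possible at r7c2 ⇒ r7c2=6.
Step 34. [r1c7∈{1}] nothing but 1 survives at r1c7. So r1c7=1.
Step 35. [r3c6∈{5}] nothing but 5 survives at r3c6 ⇒ r3c6=5.

Answer: 6 3 5 4 9 7 1 8 2 / 7 8 9 6 2 1 3 5 4 / 4 2 1 3 8 5 9 7 6 / 3 4 2 1 6 8 5 9 7 / 1 9 8 7 5 2 6 4 3 / 5 7 6 9 3 4 2 1 8 / 2 6 7 8 1 9 4 3 5 / 9 5 4 2 7 3 8 6 1 / 8 1 3 5 4 6 7 2 9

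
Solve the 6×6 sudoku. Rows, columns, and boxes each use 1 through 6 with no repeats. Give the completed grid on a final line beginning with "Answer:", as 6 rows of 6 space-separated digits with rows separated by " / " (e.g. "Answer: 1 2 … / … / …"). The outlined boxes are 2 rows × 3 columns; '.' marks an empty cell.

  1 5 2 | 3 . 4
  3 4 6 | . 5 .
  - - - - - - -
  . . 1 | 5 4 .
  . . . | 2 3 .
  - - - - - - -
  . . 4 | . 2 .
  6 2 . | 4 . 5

Step 1. [r5c6∈{1,3,6}] r5c6 is the only open cell in col 6 admitting 3. So r5c6=3.
Step 2. [r4c6∈{1,6}] across row 4, 1 lands solely at r4c6, so r4c6=1.
Step 3. [r5c2∈{1}] r5c2 is down to just 1. So r5c2=1.
Step 4. [r4c1∈{4,5}] row 4 places 4 nowhere but r4c1 ⇒ r4c1=4.
Step 5. [r4c2∈{6}] only 6 remains possible at r4c2 ⇒ r4c2=6.
Step 6. [r6c5∈{1}] r6c5's peers cover all but 1, so r6c5=1.
Step 7. [r5c4∈{6}] only 6 remains possible at r5c4, so r5c4=6.
Step 8. [r6c3∈{3}] r6c3's peers cover all but 3, so r6c3=3.
Step 9. [r4c3∈{5}] r4c3 has the single candidate 5, so r4c3=5.
Step 10. [r2c6∈{2}] nothing but 2 survives at r2c6. So r2c6=2.
Step 11. [r3c1∈{2}] r3c1 is down to just 2, so r3c1=2.
Step 12. [r2c4∈{1}] r2c4's peers cover all but 1. So r2c4=1.
Step 13. [r1c5∈{6}] only 6 remains possible at r1c5, so r1c5=6.
Step 14. [r3c2∈{3}] nothing but 3 survives at r3c2, so r3c2=3.
Step 15. [r5c1∈{5}] r5c1 is down to just 5. So r5c1=5.
Step 16. [r3c6∈{6}] r3c6's peers cover all but 6 ⇒ r3c6=6.

Answer: 1 5 2 3 6 4 / 3 4 6 1 5 2 / 2 3 1 5 4 6 / 4 6 5 2 3 1 / 5 1 4 6 2 3 / 6 2 3 4 1 5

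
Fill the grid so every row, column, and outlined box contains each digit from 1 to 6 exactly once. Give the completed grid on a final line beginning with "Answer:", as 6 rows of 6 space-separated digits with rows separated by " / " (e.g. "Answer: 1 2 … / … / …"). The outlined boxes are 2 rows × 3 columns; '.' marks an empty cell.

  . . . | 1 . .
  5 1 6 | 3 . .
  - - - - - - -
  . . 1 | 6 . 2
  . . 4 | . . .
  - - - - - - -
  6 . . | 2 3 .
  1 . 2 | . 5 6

Step 1. [r1c1∈{2,3,4}] r1c1 is the only open cell in col 1 admitting 4 ⇒ r1c1=4.
Step 2. [r4c6∈{1,3,5}] in col 6, 3 fits only at r4c6. So r4c6=3.
Step 3. [r1c2∈{2,3}] box 1 places 2 nowhere but r1c2. So r1c2=2.
Step 4. [r3c2∈{3,5}] across row 3, 5 lands solely at r3c2 ⇒ r3c2=5.
Step 5. [r2c6∈{4}] r2c6's peers cover all but 4, so r2c6=4.
Step 6. [r5c2∈{4}] r5c2's peers cover all but 4. So r5c2=4.
Step 7. [r1c3∈{3}] nothing but 3 survives at r1c3. So r1c3=3.
Step 8. [r6c2∈{3}] r6c2 has the single candidate 3. So r6c2=3.
Step 9. [r1c5∈{6}] nothing but 6 survives at r1c5, so r1c5=6.
Step 10. [r3c1∈{3}] nothing but 3 survives at r3c1. So r3c1=3.
Step 11. [r4c1∈{2}] r4c1 is down to just 2. So r4c1=2.
Step 12. [r5c3∈{5}] r5c3 is down to just 5, so r5c3=5.
Step 13. [r1c6∈{5}] r1c6 has the single candidate 5, so r1c6=5.
Step 14. [r3c5∈{4}] nothing but 4 survives at r3c5 ⇒ r3c5=4.
Step 15. [r5c6∈{1}] r5c6's peers cover all but 1 ⇒ r5c6=1.
Step 16. [r4c2∈{6}] r4c2 is down to just 6. So r4c2=6.
Step 17. [r4c5∈{1}] nothing but 1 survives at r4c5. So r4c5=1.
Step 18. [r2c5∈{2}] nothing but 2 survives at r2c5. So r2c5=2.
Step 19. [r6c4∈{4}] r6c4 is down to just 4. So r6c4=4.
Step 20. [r4c4∈{5}] r4c4's peers cover all but 5 ⇒ r4c4=5.

Answer: 4 2 3 1 6 5 / 5 1 6 3 2 4 / 3 5 1 6 4 2 / 2 6 4 5 1 3 / 6 4 5 2 3 1 / 1 3 2 4 5 6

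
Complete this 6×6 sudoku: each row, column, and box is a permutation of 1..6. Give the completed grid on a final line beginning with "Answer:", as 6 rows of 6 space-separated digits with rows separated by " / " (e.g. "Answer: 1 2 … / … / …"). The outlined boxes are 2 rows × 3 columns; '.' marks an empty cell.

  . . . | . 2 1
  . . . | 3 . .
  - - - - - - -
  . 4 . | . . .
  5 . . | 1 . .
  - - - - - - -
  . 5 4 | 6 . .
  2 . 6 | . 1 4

Step 1. [r3c4∈{2,5}] col 4 places 2 nowhere but r3c4. So r3c4=2.
Step 2. [r5c5∈{3}] r5c5 has the single candidate 3, so r5c5=3.
Step 3. [r2c2∈{1,2,6}] col 2 places 1 nowhere but r2c2. So r2c2=1.
Step 4. [r4c2∈{2,3,6}] r4c2 is the only open cell in col 2 admitting 2, so r4c2=2.
Step 5. [r3c1∈{1,3,6}] r3c1 is the only open cell in box 3 admitting 6. So r3c1=6.
Step 6. [r4c3∈{3}] only 3 remains possible at r4c3. So r4c3=3.
Step 7. [r1c4∈{4,5}] across col 4, 4 lands solely at r1c4, so r1c4=4.
Step 8. [r3c5∈{5}] r3c5's peers cover all but 5. So r3c5=5.
Step 9. [r2c6∈{5,6}] r2c6 is the only open cell in col 6 admitting 5, so r2c6=5.
Step 10. [r1c2∈{3,6}] in row 1, 6 fits only at r1c2, so r1c2=6.
Step 11. [r2c5∈{6}] r2c5's peers cover all but 6. So r2c5=6.
Step 12. [r1c3∈{5}] only 5 remains possible at r1c3. So r1c3=5.
Step 13. [r3c6∈{3}] r3c6 has the single candidate 3. So r3c6=3.
Step 14. [r3c3∈{1}] only 1 remains possible at r3c3, so r3c3=1.
Step 15. [r4c6∈{6}] r4c6 is down to just 6. So r4c6=6.
Step 16. [r5c6∈{2}] nothing but 2 survives at r5c6, so r5c6=2.
Step 17. [r5c1∈{1}] only 1 remains possible at r5c1 ⇒ r5c1=1.
Step 18. [r6c4∈{5}] r6c4 has the single candidate 5. So r6c4=5.
Step 19. [r2c1∈{4}] r2c1 is down to just 4 ⇒ r2c1=4.
Step 20. [r1c1∈{3}] r1c1 has the single candidate 3, so r1c1=3.
Step 21. [r4c5∈{4}] only 4 remains possible at r4c5. So r4c5=4.
Step 22. [r2c3∈{2}] nothing but 2 survives at r2c3. So r2c3=2.
Step 23. [r6c2∈{3}] nothing but 3 survives at r6c2 ⇒ r6c2=3.

Answer: 3 6 5 4 2 1 / 4 1 2 3 6 5 / 6 4 1 2 5 3 / 5 2 3 1 4 6 / 1 5 4 6 3 2 / 2 3 6 5 1 4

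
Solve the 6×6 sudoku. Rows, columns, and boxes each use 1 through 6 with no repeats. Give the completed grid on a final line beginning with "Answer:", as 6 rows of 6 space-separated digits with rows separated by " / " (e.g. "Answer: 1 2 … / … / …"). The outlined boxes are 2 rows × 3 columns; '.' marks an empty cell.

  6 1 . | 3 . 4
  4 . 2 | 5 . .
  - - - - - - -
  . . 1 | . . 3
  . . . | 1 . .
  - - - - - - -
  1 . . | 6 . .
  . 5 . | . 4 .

Step 1. [r6c4∈{2}] nothing but 2 survives at r6c4 ⇒ r6c4=2.
Step 2. [r4c6∈{2,5,6}] 2 has one home in col 6: r4c6 ⇒ r4c6=2.
Step 3. [r6c1∈{3}] r6c1's peers cover all but 3, so r6c1=3.
Step 4. [r4c3∈{3,4,5,6}] across col 3, 3 lands solely at r4c3, so r4c3=3.
Step 5. [r4c2∈{4,6}] in row 4, 4 fits only at r4c2. So r4c2=4.
Step 6. [r4c5∈{5,6}] in row 4, 6 fits only at r4c5. So r4c5=6.
Step 7. [r3c1∈{2,5}] r3c1 is the only open cell in col 1 admitting 2, so r3c1=2.
Step 8. [r5c5∈{3,5}] in row 5, 3 fits only at r5c5 ⇒ r5c5=3.
Step 9. [r2c5∈{1}] only 1 remains possible at r2c5, so r2c5=1.
Step 10. [r3c5∈{5}] nothing but 5 survives at r3c5, so r3c5=5.
Step 11. [r5c3∈{4}] r5c3's peers cover all but 4. So r5c3=4.
Step 12. [r1c5∈{2}] nothing but 2 survives at r1c5, so r1c5=2.
Step 13. [r2c6∈{6}] nothing but 6 survives at r2c6 ⇒ r2c6=6.
Step 14. [r2c2∈{3}] nothing but 3 survives at r2c2. So r2c2=3.
Step 15. [r3c2∈{6}] only 6 remains possible at r3c2 ⇒ r3c2=6.
Step 16. [r6c6∈{1}] r6c6 is down to just 1, so r6c6=1.
Step 17. [r4c1∈{5}] only 5 remains possible at r4c1. So r4c1=5.
Step 18. [r5c6∈{5}] r5c6 has the single candidate 5 ⇒ r5c6=5.
Step 19. [r5c2∈{2}] r5c2 is down to just 2, so r5c2=2.
Step 20. [r6c3∈{6}] only 6 remains possible at r6c3 ⇒ r6c3=6.
Step 21. [r3c4∈{4}] only 4 remains possible at r3c4. So r3c4=4.
Step 22. [r1c3∈{5}] nothing but 5 survives at r1c3. So r1c3=5.

Answer: 6 1 5 3 2 4 / 4 3 2 5 1 6 / 2 6 1 4 5 3 / 5 4 3 1 6 2 / 1 2 4 6 3 5 / 3 5 6 2 4 1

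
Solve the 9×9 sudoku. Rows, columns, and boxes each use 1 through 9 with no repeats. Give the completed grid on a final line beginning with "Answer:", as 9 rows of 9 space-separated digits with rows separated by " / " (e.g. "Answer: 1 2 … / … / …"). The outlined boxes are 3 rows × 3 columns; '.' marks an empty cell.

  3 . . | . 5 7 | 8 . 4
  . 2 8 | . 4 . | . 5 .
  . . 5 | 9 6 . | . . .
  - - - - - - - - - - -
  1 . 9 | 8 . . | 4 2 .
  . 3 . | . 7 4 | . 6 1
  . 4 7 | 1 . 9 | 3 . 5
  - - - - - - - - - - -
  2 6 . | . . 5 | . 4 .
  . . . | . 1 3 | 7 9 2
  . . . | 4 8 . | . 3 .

Step 1. [r1c8∈{1}] r1c8's peers cover all but 1 ⇒ r1c8=1.
Step 2. [r2c9∈{3,6,7,9}] 9 has one home in col 9: r2c9. So r2c9=9.
Step 3. [r9c7∈{1,5,6}] r9c7 is the only open cell in col 7 admitting 5. So r9c7=5.
Step 4. [r2c1∈{6,7}] r2c1 is the only open cell in row 2 admitting 7, so r2c1=7.
Step 5. [r5c1∈{5,8}] 8 has one home in row 5: r5c1. So r5c1=8.
Step 6. [r9c3∈{1}] r9c3 has the single candidate 1. So r9c3=1.
Step 7. [r8c1∈{4,5}] across col 1, 5 lands solely at r8c1, so r8c1=5.
Step 8. [r1c4∈{2}] nothing but 2 survives at r1c4, so r1c4=2.
Step 9. [r9c2∈{7,9}] r9c2 is the only open cell in row 9 admitting 7 ⇒ r9c2=7.
Step 10. [r3c8∈{7}] r3c8's peers cover all but 7. So r3c8=7.
Step 11. [r3c2∈{1}] r3c2's peers cover all but 1, so r3c2=1.
Step 12. [r8c4∈{6}] r8c4 has the single candidate 6 ⇒ r8c4=6.
Step 13. [r5c7∈{9}] nothing but 9 survives at r5c7. So r5c7=9.
Step 14. [r7c9∈{8}] r7c9 is down to just 8, so r7c9=8.
Step 15. [r4c9∈{7}] only 7 remains possible at r4c9. So r4c9=7.
Step 16. [r3c1∈{4}] nothing but 4 survives at r3c1, so r3c1=4.
Step 17. [r3c9∈{3}] r3c9 is down to just 3, so r3c9=3.
Step 18. [r1c3∈{6}] only 6 remains possible at r1c3. So r1c3=6.
Step 19. [r9c6∈{2}] r9c6's peers cover all but 2. So r9c6=2.
Step 20. [r4c2∈{5}] r4c2's peers cover all but 5, so r4c2=5.
Step 21. [r3c6∈{8}] r3c6 has the single candidate 8. So r3c6=8.
Step 22. [r8c3∈{4}] r8c3 has the single candidate 4. So r8c3=4.
Step 23. [r7c4∈{7}] nothing but 7 survives at r7c4 ⇒ r7c4=7.
Step 24. [r6c8∈{8}] r6c8 has the single candidate 8 ⇒ r6c8=8.
Step 25. [r6c1∈{6}] r6c1 is down to just 6 ⇒ r6c1=6.
Step 26. [r6c5∈{2}] only 2 remains possible at r6c5, so r6c5=2.
Step 27. [r2c7∈{6}] r2c7 is down to just 6 ⇒ r2c7=6.
Step 28. [r5c3∈{2}] r5c3 has the single candidate 2, so r5c3=2.
Step 29. [r3c7∈{2}] nothing but 2 survives at r3c7, so r3c7=2.
Step 30. [r7c7∈{1}] r7c7's peers cover all but 1. So r7c7=1.
Step 31. [r4c6∈{6}] r4c6's peers cover all but 6 ⇒ r4c6=6.
Step 32. [r9c1∈{9}] r9c1 is down to just 9, so r9c1=9.
Step 33. [r1c2∈{9}] r1c2 is down to just 9, so r1c2=9.
Step 34. [r9c9∈{6}] r9c9's peers cover all but 6, so r9c9=6.
Step 35. [r5c4∈{5}] r5c4 is down to just 5 ⇒ r5c4=5.
Step 36. [r2c6∈{1}] only 1 remains possible at r2c6, so r2c6=1.
Step 37. [r4c5∈{3}] only 3 remains possible at r4c5, so r4c5=3.
Step 38. [r7c3∈{3}] r7c3's peers cover all but 3, so r7c3=3.
Step 39. [r2c4∈{3}] r2c4's peers cover all but 3. So r2c4=3.
Step 40. [r8c2∈{8}] r8c2's peers cover all but 8, so r8c2=8.
Step 41. [r7c5∈{9}] nothing but 9 survives at r7c5, so r7c5=9.

Answer: 3 9 6 2 5 7 8 1 4 / 7 2 8 3 4 1 6 5 9 / 4 1 5 9 6 8 2 7 3 / 1 5 9 8 3 6 4 2 7 / 8 3 2 5 7 4 9 6 1 / 6 4 7 1 2 9 3 8 5 / 2 6 3 7 9 5 1 4 8 / 5 8 4 6 1 3 7 9 2 / 9 7 1 4 8 2 5 3 6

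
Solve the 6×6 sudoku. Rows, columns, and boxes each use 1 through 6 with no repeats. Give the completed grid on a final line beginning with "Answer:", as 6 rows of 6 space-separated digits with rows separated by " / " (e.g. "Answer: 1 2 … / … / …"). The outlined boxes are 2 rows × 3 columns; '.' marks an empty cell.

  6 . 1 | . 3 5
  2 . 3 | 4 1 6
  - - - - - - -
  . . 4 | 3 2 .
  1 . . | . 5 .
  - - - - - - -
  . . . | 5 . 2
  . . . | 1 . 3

Step 1. [r5c3∈{6}] nothing but 6 survives at r5c3 ⇒ r5c3=6.
Step 2. [r5c5∈{4}] r5c5 is down to just 4 ⇒ r5c5=4.
Step 3. [r4c2∈{2,3,6}] 3 has one home in row 4: r4c2 ⇒ r4c2=3.
Step 4. [r6c3∈{2,5}] 5 has one home in col 3: r6c3, so r6c3=5.
Step 5. [r6c1∈{4}] r6c1 is down to just 4 ⇒ r6c1=4.
Step 6. [r3c1∈{5}] r3c1 is down to just 5. So r3c1=5.
Step 7. [r2c2∈{5}] only 5 remains possible at r2c2, so r2c2=5.
Step 8. [r1c4∈{2}] r1c4's peers cover all but 2 ⇒ r1c4=2.
Step 9. [r5c2∈{1}] r5c2 has the single candidate 1 ⇒ r5c2=1.
Step 10. [r4c4∈{6}] r4c4 is down to just 6 ⇒ r4c4=6.
Step 11. [r4c6∈{4}] r4c6 is down to just 4. So r4c6=4.
Step 12. [r5c1∈{3}] r5c1's peers cover all but 3, so r5c1=3.
Step 13. [r3c6∈{1}] r3c6 has the single candidate 1. So r3c6=1.
Step 14. [r4c3∈{2}] nothing but 2 survives at r4c3. So r4c3=2.
Step 15. [r3c2∈{6}] only 6 remains possible at r3c2, so r3c2=6.
Step 16. [r6c5∈{6}] only 6 remains possible at r6c5. So r6c5=6.
Step 17. [r6c2∈{2}] r6c2 has the single candidate 2, so r6c2=2.
Step 18. [r1c2∈{4}] nothing but 4 survives at r1c2, so r1c2=4.

Answer: 6 4 1 2 3 5 / 2 5 3 4 1 6 / 5 6 4 3 2 1 / 1 3 2 6 5 4 / 3 1 6 5 4 2 / 4 2 5 1 6 3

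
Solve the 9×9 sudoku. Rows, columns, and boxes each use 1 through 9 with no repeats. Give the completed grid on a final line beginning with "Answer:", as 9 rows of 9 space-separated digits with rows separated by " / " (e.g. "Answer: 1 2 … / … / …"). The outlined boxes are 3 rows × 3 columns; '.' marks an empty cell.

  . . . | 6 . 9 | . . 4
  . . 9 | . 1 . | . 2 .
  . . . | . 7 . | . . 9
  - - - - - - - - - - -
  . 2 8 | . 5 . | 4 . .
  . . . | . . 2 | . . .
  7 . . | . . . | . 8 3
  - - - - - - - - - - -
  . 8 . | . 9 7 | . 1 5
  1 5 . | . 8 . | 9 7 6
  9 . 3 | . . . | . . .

Step 1. [r5c4∈{1,3,4,7,8,9}] row 5 places 8 nowhere but r5c4. So r5c4=8.
Step 2. [r1c3∈{1,2,5,7}] in col 3, 7 fits only at r1c3, so r1c3=7.
Step 3. [r9c9∈{2,8}] 2 has one home in col 9: r9c9. So r9c9=2.
Step 4. [r2c9∈{7,8}] across col 9, 8 lands solely at r2c9 ⇒ r2c9=8.
Step 5. [r2c7∈{3,5,6,7}] across row 2, 7 lands solely at r2c7 ⇒ r2c7=7.
Step 6. [r4c4∈{1,3,7,9}] across col 4, 7 lands solely at r4c4, so r4c4=7.
Step 7. [r3c6∈{3,4,5,8}] across col 6, 8 lands solely at r3c6. So r3c6=8.
Step 8. [r4c9∈{1}] nothing but 1 survives at r4c9 ⇒ r4c9=1.
Step 9. [r9c8∈{4}] r9c8 has the single candidate 4 ⇒ r9c8=4.
Step 10. [r9c5∈{6}] nothing but 6 survives at r9c5 ⇒ r9c5=6.
Step 11. [r6c5∈{4}] r6c5 is down to just 4 ⇒ r6c5=4.
Step 12. [r5c5∈{3}] nothing but 3 survives at r5c5, so r5c5=3.
Step 13. [r4c1∈{3,6}] in row 4, 3 fits only at r4c1 ⇒ r4c1=3.
Step 14. [r7c7∈{3}] nothing but 3 survives at r7c7. So r7c7=3.
Step 15. [r6c7∈{2,5,6}] in row 6, 2 fits only at r6c7 ⇒ r6c7=2.
Step 16. [r6c3∈{1,5,6}] row 6 places 5 nowhere but r6c3. So r6c3=5.
Step 17. [r4c8∈{6,9}] 9 has one home in row 4: r4c8 ⇒ r4c8=9.
Step 18. [r5c2∈{1,4,6,9}] r5c2 is the only open cell in row 5 admitting 9, so r5c2=9.
Step 19. [r5c3∈{1,4,6}] across row 5, 1 lands solely at r5c3, so r5c3=1.
Step 20. [r6c2∈{6}] r6c2's peers cover all but 6, so r6c2=6.
Step 21. [r2c1∈{4,5,6}] across row 2, 6 lands solely at r2c1, so r2c1=6.
Step 22. [r5c1∈{4}] r5c1 is down to just 4, so r5c1=4.
Step 23. [r7c1∈{2}] r7c1's peers cover all but 2, so r7c1=2.
Step 24. [r7c4∈{4}] nothing but 4 survives at r7c4 ⇒ r7c4=4.
Step 25. [r3c1∈{5}] nothing but 5 survives at r3c1, so r3c1=5.
Step 26. [r2c6∈{3,4,5}] across col 6, 4 lands solely at r2c6 ⇒ r2c6=4.
Step 27. [r3c2∈{1,3,4}] r3c2 is the only open cell in col 2 admitting 4 ⇒ r3c2=4.
Step 28. [r1c2∈{1,3}] r1c2 is the only open cell in col 2 admitting 1. So r1c2=1.
Step 29. [r2c4∈{3,5}] r2c4 is the only open cell in row 2 admitting 5. So r2c4=5.
Step 30. [r3c4∈{2,3}] r3c4 is the only open cell in box 2 admitting 3, so r3c4=3.
Step 31. [r6c6∈{1}] r6c6 is down to just 1. So r6c6=1.
Step 32. [r3c8∈{6}] r3c8 has the single candidate 6, so r3c8=6.
Step 33. [r1c7∈{5}] only 5 remains possible at r1c7. So r1c7=5.
Step 34. [r3c7∈{1}] only 1 remains possible at r3c7, so r3c7=1.
Step 35. [r8c6∈{3}] r8c6's peers cover all but 3 ⇒ r8c6=3.
Step 36. [r8c4∈{2}] r8c4 is down to just 2, so r8c4=2.
Step 37. [r4c6∈{6}] only 6 remains possible at r4c6 ⇒ r4c6=6.
Step 38. [r1c5∈{2}] nothing but 2 survives at r1c5, so r1c5=2.
Step 39. [r8c3∈{4}] only 4 remains possible at r8c3, so r8c3=4.
Step 40. [r3c3∈{2}] nothing but 2 survives at r3c3 ⇒ r3c3=2.
Step 41. [r1c1∈{8}] only 8 remains possible at r1c1, so r1c1=8.
Step 42. [r1c8∈{3}] nothing but 3 survives at r1c8 ⇒ r1c8=3.
Step 43. [r6c4∈{9}] only 9 remains possible at r6c4. So r6c4=9.
Step 44. [r9c2∈{7}] r9c2 is down to just 7 ⇒ r9c2=7.
Step 45. [r2c2∈{3}] r2c2's peers cover all but 3, so r2c2=3.
Step 46. [r9c6∈{5}] r9c6 is down to just 5 ⇒ r9c6=5.
Step 47. [r9c7∈{8}] nothing but 8 survives at r9c7, so r9c7=8.
Step 48. [r9c4∈{1}] only 1 remains possible at r9c4. So r9c4=1.
Step 49. [r7c3∈{6}] r7c3 is down to just 6 ⇒ r7c3=6.
Step 50. [r5c9∈{7}] only 7 remains possible at r5c9 ⇒ r5c9=7.
Step 51. [r5c7∈{6}] r5c7's peers cover all but 6, so r5c7=6.
Step 52. [r5c8∈{5}] r5c8 has the single candidate 5 ⇒ r5c8=5.

Answer: 8 1 7 6 2 9 5 3 4 / 6 3 9 5 1 4 7 2 8 / 5 4 2 3 7 8 1 6 9 / 3 2 8 7 5 6 4 9 1 / 4 9 1 8 3 2 6 5 7 / 7 6 5 9 4 1 2 8 3 / 2 8 6 4 9 7 3 1 5 / 1 5 4 2 8 3 9 7 6 / 9 7 3 1 6 5 8 4 2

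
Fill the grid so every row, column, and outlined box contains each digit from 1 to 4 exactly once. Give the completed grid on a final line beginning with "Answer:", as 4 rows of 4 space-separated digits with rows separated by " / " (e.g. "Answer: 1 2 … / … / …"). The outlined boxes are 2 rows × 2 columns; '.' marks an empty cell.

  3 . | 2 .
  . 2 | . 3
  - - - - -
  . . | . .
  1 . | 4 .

Step 1. [r1c2∈{1,4}] in col 2, 1 fits only at r1c2. So r1c2=1.
Step 2. [r3c2∈{3,4}] in col 2, 4 fits only at r3c2, so r3c2=4.
Step 3. [r3c4∈{1,2}] in col 4, 1 fits only at r3c4 ⇒ r3c4=1.
Step 4. [r2c3∈{1}] r2c3 has the single candidate 1. So r2c3=1.
Step 5. [r2c1∈{4}] r2c1 is down to just 4, so r2c1=4.
Step 6. [r1c4∈{4}] r1c4 is down to just 4, so r1c4=4.
Step 7. [r3c1∈{2}] only 2 remains possible at r3c1. So r3c1=2.
Step 8. [r3c3∈{3}] r3c3's peers cover all but 3 ⇒ r3c3=3.
Step 9. [r4c4∈{2}] nothing but 2 survives at r4c4 ⇒ r4c4=2.
Step 10. [r4c2∈{3}] r4c2's peers cover all but 3 ⇒ r4c2=3.

Answer: 3 1 2 4 / 4 2 1 3 / 2 4 3 1 / 1 3 4 2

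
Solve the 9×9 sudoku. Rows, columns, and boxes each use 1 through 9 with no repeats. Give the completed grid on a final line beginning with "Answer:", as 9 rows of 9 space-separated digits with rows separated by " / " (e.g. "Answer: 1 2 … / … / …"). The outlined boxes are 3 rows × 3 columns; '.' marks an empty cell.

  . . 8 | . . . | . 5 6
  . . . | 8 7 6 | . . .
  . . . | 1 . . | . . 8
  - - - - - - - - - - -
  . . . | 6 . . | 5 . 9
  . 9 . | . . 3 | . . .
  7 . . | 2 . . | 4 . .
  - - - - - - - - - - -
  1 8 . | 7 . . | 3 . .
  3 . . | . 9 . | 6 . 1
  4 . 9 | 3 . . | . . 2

Step 1. [r6c6∈{1,5,8,9}] r6c6 is the only open cell in row 6 admitting 9, so r6c6=9.
Step 2. [r6c9∈{3}] r6c9's peers cover all but 3. So r6c9=3.
Step 3. [r2c9∈{4}] r2c9 has the single candidate 4. So r2c9=4.
Step 4. [r4c6∈{1,4,7,8}] in col 6, 7 fits only at r4c6. So r4c6=7.
Step 5. [r7c9∈{5}] r7c9's peers cover all but 5, so r7c9=5.
Step 6. [r9c6∈{1,5,8}] col 6 places 1 nowhere but r9c6 ⇒ r9c6=1.
Step 7. [r8c6∈{2,4,5,8}] in col 6, 8 fits only at r8c6 ⇒ r8c6=8.
Step 8. [r3c6∈{2,4,5}] across col 6, 5 lands solely at r3c6, so r3c6=5.
Step 9. [r1c4∈{4,9}] r1c4 is the only open cell in col 4 admitting 9, so r1c4=9.
Step 10. [r1c1∈{2}] r1c1 is down to just 2, so r1c1=2.
Step 11. [r3c5∈{2,3,4}] box 2 places 2 nowhere but r3c5, so r3c5=2.
Step 12. [r4c1∈{8}] nothing but 8 survives at r4c1 ⇒ r4c1=8.
Step 13. [r1c6∈{4}] r1c6 has the single candidate 4. So r1c6=4.
Step 14. [r7c8∈{4,9}] across row 7, 9 lands solely at r7c8 ⇒ r7c8=9.
Step 15. [r7c5∈{4,6}] across row 7, 4 lands solely at r7c5 ⇒ r7c5=4.
Step 16. [r7c3∈{2,6}] row 7 places 6 nowhere but r7c3, so r7c3=6.
Step 17. [r4c5∈{1}] r4c5 is down to just 1 ⇒ r4c5=1.
Step 18. [r4c8∈{2}] r4c8 has the single candidate 2, so r4c8=2.
Step 19. [r8c4∈{5}] r8c4 has the single candidate 5. So r8c4=5.
Step 20. [r5c3∈{1,2,4,5}] row 5 places 2 nowhere but r5c3 ⇒ r5c3=2.
Step 21. [r8c3∈{7}] nothing but 7 survives at r8c3. So r8c3=7.
Step 22. [r2c7∈{1,2,9}] r2c7 is the only open cell in row 2 admitting 2. So r2c7=2.
Step 23. [r2c1∈{5,9}] across row 2, 9 lands solely at r2c1, so r2c1=9.
Step 24. [r5c1∈{5,6}] 5 has one home in col 1: r5c1. So r5c1=5.
Step 25. [r5c8∈{1,6,7,8}] across row 5, 6 lands solely at r5c8 ⇒ r5c8=6.
Step 26. [r5c7∈{1,7,8}] 1 has one home in row 5: r5c7, so r5c7=1.
Step 27. [r1c2∈{1,3,7}] in row 1, 1 fits only at r1c2 ⇒ r1c2=1.
Step 28. [r3c2∈{3,4,6,7}] col 2 places 7 nowhere but r3c2 ⇒ r3c2=7.
Step 29. [r6c8∈{8}] r6c8 has the single candidate 8 ⇒ r6c8=8.
Step 30. [r4c2∈{3,4}] 4 has one home in col 2: r4c2, so r4c2=4.
Step 31. [r2c2∈{3,5}] r2c2 is the only open cell in col 2 admitting 3. So r2c2=3.
Step 32. [r9c7∈{7,8}] 8 has one home in row 9: r9c7, so r9c7=8.
Step 33. [r4c3∈{3}] nothing but 3 survives at r4c3. So r4c3=3.
Step 34. [r8c8∈{4}] r8c8 is down to just 4, so r8c8=4.
Step 35. [r1c5∈{3}] r1c5's peers cover all but 3 ⇒ r1c5=3.
Step 36. [r8c2∈{2}] only 2 remains possible at r8c2 ⇒ r8c2=2.
Step 37. [r5c9∈{7}] r5c9's peers cover all but 7 ⇒ r5c9=7.
Step 38. [r6c2∈{6}] only 6 remains possible at r6c2, so r6c2=6.
Step 39. [r3c1∈{6}] r3c1 is down to just 6 ⇒ r3c1=6.
Step 40. [r5c4∈{4}] only 4 remains possible at r5c4, so r5c4=4.
Step 41. [r9c5∈{6}] only 6 remains possible at r9c5, so r9c5=6.
Step 42. [r9c2∈{5}] r9c2 is down to just 5 ⇒ r9c2=5.
Step 43. [r5c5∈{8}] r5c5's peers cover all but 8, so r5c5=8.
Step 44. [r7c6∈{2}] r7c6 has the single candidate 2. So r7c6=2.
Step 45. [r2c3∈{5}] nothing but 5 survives at r2c3, so r2c3=5.
Step 46. [r3c7∈{9}] nothing but 9 survives at r3c7, so r3c7=9.
Step 47. [r2c8∈{1}] only 1 remains possible at r2c8, so r2c8=1.
Step 48. [r6c3∈{1}] r6c3 has the single candidate 1, so r6c3=1.
Step 49. [r1c7∈{7}] only 7 remains possible at r1c7, so r1c7=7.
Step 50. [r3c8∈{3}] nothing but 3 survives at r3c8, so r3c8=3.
Step 51. [r6c5∈{5}] only 5 remains possible at r6c5. So r6c5=5.
Step 52. [r9c8∈{7}] r9c8's peers cover all but 7, so r9c8=7.
Step 53. [r3c3∈{4}] r3c3's peers cover all but 4 ⇒ r3c3=4.

Answer: 2 1 8 9 3 4 7 5 6 / 9 3 5 8 7 6 2 1 4 / 6 7 4 1 2 5 9 3 8 / 8 4 3 6 1 7 5 2 9 / 5 9 2 4 8 3 1 6 7 / 7 6 1 2 5 9 4 8 3 / 1 8 6 7 4 2 3 9 5 / 3 2 7 5 9 8 6 4 1 / 4 5 9 3 6 1 8 7 2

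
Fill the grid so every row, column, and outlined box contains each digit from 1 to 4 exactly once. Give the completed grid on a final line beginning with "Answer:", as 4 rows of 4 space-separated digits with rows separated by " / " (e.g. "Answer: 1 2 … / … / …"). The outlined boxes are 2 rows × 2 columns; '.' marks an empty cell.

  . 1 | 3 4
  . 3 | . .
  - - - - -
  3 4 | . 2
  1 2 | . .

Step 1. [r2c3∈{1,2}] 2 has one home in col 3: r2c3. So r2c3=2.
Step 2. [r3c3∈{1}] r3c3 has the single candidate 1. So r3c3=1.
Step 3. [r4c3∈{4}] r4c3 has the single candidate 4, so r4c3=4.
Step 4. [r2c4∈{1}] r2c4 is down to just 1 ⇒ r2c4=1.
Step 5. [r2c1∈{4}] r2c1 has the single candidate 4, so r2c1=4.
Step 6. [r4c4∈{3}] r4c4's peers cover all but 3 ⇒ r4c4=3.
Step 7. [r1c1∈{2}] only 2 remains possible at r1c1. So r1c1=2.

Answer: 2 1 3 4 / 4 3 2 1 / 3 4 1 2 / 1 2 4 3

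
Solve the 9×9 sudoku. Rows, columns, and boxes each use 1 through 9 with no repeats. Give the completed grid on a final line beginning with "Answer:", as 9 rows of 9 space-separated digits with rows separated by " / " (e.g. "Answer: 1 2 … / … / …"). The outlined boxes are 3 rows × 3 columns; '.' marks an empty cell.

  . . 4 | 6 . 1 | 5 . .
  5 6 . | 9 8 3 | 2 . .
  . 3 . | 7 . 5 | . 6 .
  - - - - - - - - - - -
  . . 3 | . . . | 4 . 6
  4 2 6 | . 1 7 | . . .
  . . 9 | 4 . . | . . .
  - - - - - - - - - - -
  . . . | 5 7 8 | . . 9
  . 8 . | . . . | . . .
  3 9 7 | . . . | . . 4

Step 1. [r9c8∈{1,2,5,8}] row 9 places 5 nowhere but r9c8. So r9c8=5.
Step 2. [r2c3∈{1}] r2c3 is down to just 1, so r2c3=1.
Step 3. [r1c5∈{2}] r1c5 has the single candidate 2. So r1c5=2.
Step 4. [r1c2∈{7}] r1c2 has the single candidate 7, so r1c2=7.
Step 5. [r9c7∈{1,6,8}] in row 9, 8 fits only at r9c7 ⇒ r9c7=8.
Step 6. [r7c3∈{2}] only 2 remains possible at r7c3 ⇒ r7c3=2.
Step 7. [r8c6∈{2,4,6,9}] col 6 places 4 nowhere but r8c6, so r8c6=4.
Step 8. [r5c9∈{3,5,8}] r5c9 is the only open cell in row 5 admitting 5 ⇒ r5c9=5.
Step 9. [r9c5∈{6}] r9c5 is down to just 6. So r9c5=6.
Step 10. [r9c6∈{2}] only 2 remains possible at r9c6 ⇒ r9c6=2.
Step 11. [r3c3∈{8}] nothing but 8 survives at r3c3 ⇒ r3c3=8.
Step 12. [r3c9∈{1}] r3c9 is down to just 1. So r3c9=1.
Step 13. [r3c7∈{9}] r3c7 is down to just 9 ⇒ r3c7=9.
Step 14. [r5c7∈{3}] r5c7 is down to just 3, so r5c7=3.
Step 15. [r7c8∈{1,3}] row 7 places 3 nowhere but r7c8. So r7c8=3.
Step 16. [r1c8∈{8}] r1c8 is down to just 8, so r1c8=8.
Step 17. [r6c9∈{2,7,8}] across col 9, 8 lands solely at r6c9, so r6c9=8.
Step 18. [r6c8∈{1,2,7}] row 6 places 2 nowhere but r6c8, so r6c8=2.
Step 19. [r4c1∈{1,7,8}] across col 1, 8 lands solely at r4c1. So r4c1=8.
Step 20. [r4c8∈{1,7,9}] row 4 places 7 nowhere but r4c8. So r4c8=7.
Step 21. [r6c7∈{1}] only 1 remains possible at r6c7 ⇒ r6c7=1.
Step 22. [r4c2∈{1,5}] row 4 places 1 nowhere but r4c2. So r4c2=1.
Step 23. [r8c7∈{6,7}] in col 7, 7 fits only at r8c7 ⇒ r8c7=7.
Step 24. [r4c5∈{5,9}] row 4 places 5 nowhere but r4c5 ⇒ r4c5=5.
Step 25. [r8c4∈{1,3}] col 4 places 3 nowhere but r8c4. So r8c4=3.
Step 26. [r7c1∈{1,6}] across row 7, 1 lands solely at r7c1 ⇒ r7c1=1.
Step 27. [r1c1∈{9}] r1c1 is down to just 9, so r1c1=9.
Step 28. [r1c9∈{3}] r1c9 has the single candidate 3. So r1c9=3.
Step 29. [r4c6∈{9}] r4c6's peers cover all but 9. So r4c6=9.
Step 30. [r5c8∈{9}] r5c8 has the single candidate 9. So r5c8=9.
Step 31. [r6c6∈{6}] r6c6's peers cover all but 6, so r6c6=6.
Step 32. [r9c4∈{1}] nothing but 1 survives at r9c4. So r9c4=1.
Step 33. [r8c1∈{6}] only 6 remains possible at r8c1. So r8c1=6.
Step 34. [r6c1∈{7}] r6c1 is down to just 7. So r6c1=7.
Step 35. [r7c7∈{6}] r7c7 is down to just 6, so r7c7=6.
Step 36. [r8c5∈{9}] r8c5 is down to just 9 ⇒ r8c5=9.
Step 37. [r7c2∈{4}] only 4 remains possible at r7c2. So r7c2=4.
Step 38. [r3c5∈{4}] only 4 remains possible at r3c5 ⇒ r3c5=4.
Step 39. [r5c4∈{8}] r5c4's peers cover all but 8 ⇒ r5c4=8.
Step 40. [r6c2∈{5}] only 5 remains possible at r6c2, so r6c2=5.
Step 41. [r3c1∈{2}] r3c1 has the single candidate 2, so r3c1=2.
Step 42. [r2c8∈{4}] only 4 remains possible at r2c8 ⇒ r2c8=4.
Step 43. [r8c8∈{1}] r8c8 is down to just 1 ⇒ r8c8=1.
Step 44. [r8c9∈{2}] r8c9 is down to just 2. So r8c9=2.
Step 45. [r6c5∈{3}] r6c5 has the single candidate 3 ⇒ r6c5=3.
Step 46. [r4c4∈{2}] only 2 remains possible at r4c4. So r4c4=2.
Step 47. [r2c9∈{7}] r2c9's peers cover all but 7 ⇒ r2c9=7.
Step 48. [r8c3∈{5}] nothing but 5 survives at r8c3, so r8c3=5.

Answer: 9 7 4 6 2 1 5 8 3 / 5 6 1 9 8 3 2 4 7 / 2 3 8 7 4 5 9 6 1 / 8 1 3 2 5 9 4 7 6 / 4 2 6 8 1 7 3 9 5 / 7 5 9 4 3 6 1 2 8 / 1 4 2 5 7 8 6 3 9 / 6 8 5 3 9 4 7 1 2 / 3 9 7 1 6 2 8 5 4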